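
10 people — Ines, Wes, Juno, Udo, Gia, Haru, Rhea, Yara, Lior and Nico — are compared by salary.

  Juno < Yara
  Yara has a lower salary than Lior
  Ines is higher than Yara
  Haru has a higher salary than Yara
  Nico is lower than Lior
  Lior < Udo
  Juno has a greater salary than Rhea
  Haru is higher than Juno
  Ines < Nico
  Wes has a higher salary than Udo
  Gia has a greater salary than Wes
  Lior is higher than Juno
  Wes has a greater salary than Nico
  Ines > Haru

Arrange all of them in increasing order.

The consecutive links are each given: Rhea < Juno; Juno < Yara; Yara < Haru; Haru < Ines; Ines < Nico; Nico < Lior; Lior < Udo; Udo < Wes; Wes < Gia.

Rhea < Juno < Yara < Haru < Ines < Nico < Lior < Udo < Wes < Gia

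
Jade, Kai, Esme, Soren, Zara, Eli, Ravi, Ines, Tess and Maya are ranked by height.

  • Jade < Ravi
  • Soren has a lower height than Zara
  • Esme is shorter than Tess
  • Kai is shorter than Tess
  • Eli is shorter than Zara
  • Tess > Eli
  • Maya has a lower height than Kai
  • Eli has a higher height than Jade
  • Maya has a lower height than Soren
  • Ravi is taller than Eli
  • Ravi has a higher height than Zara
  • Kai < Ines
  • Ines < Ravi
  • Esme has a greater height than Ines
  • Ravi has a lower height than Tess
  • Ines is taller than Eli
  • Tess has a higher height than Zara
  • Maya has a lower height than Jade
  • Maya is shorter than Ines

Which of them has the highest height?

Chaining downward from Tess: directly below it, Eli, Zara, Kai, Ravi, Esme; then Maya, Jade, Soren, Ines.
That covers every other element, and nothing is given above Tess, so Tess is the highest height.

Tess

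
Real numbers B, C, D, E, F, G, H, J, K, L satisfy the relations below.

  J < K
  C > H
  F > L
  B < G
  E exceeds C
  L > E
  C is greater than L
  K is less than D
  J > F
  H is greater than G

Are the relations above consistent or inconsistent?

inconsistent

Chaining the given relations yields C < E < L, so C < L. But one relation states L < C. These cannot both hold.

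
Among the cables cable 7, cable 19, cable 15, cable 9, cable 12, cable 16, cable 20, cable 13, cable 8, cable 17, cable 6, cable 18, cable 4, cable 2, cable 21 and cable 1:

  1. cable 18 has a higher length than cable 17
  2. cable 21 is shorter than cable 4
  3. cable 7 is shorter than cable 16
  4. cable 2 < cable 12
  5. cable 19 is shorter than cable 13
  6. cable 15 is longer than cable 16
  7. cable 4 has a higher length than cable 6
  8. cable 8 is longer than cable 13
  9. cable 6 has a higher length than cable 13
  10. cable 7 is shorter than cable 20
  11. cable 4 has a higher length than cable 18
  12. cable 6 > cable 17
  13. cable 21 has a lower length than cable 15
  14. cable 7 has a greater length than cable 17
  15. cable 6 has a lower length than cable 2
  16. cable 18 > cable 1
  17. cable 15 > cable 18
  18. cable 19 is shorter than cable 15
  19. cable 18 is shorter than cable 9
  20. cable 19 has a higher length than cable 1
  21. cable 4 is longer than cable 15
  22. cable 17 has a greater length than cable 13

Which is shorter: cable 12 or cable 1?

The relevant relations are cable 1 < cable 19; cable 19 < cable 13; cable 13 < cable 17; cable 17 < cable 6; cable 6 < cable 2; cable 2 < cable 12.
Chaining these gives cable 1 < cable 19 < cable 13 < cable 17 < cable 6 < cable 2 < cable 12.
So cable 1 < cable 12; cable 1 is the shorter of the two.

cable 1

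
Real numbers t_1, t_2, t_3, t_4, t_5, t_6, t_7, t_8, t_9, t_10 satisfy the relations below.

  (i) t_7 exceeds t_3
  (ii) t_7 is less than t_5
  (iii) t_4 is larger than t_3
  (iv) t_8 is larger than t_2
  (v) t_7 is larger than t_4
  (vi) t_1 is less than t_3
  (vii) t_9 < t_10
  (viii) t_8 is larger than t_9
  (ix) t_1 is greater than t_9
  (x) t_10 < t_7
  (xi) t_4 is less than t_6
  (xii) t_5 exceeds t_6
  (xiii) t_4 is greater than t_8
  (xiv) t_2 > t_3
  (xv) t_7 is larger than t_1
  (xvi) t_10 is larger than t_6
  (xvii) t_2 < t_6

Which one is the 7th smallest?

t_6

Chaining the given pairs: t_9 < t_1 < t_3 < t_2 < t_8 < t_4 < t_6 < t_10 < t_7 < t_5.
Counting 7 from the smallest end gives t_6.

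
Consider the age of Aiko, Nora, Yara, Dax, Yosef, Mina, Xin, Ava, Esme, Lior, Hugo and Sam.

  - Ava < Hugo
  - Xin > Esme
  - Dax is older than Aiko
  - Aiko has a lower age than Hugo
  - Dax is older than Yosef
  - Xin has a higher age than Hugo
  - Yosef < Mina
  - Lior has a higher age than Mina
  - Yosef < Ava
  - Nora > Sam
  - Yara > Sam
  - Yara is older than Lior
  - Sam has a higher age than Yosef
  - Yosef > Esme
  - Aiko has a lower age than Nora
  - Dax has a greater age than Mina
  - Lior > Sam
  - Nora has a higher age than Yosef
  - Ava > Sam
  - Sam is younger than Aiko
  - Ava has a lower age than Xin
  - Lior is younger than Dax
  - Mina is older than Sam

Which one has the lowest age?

Chaining upward from Esme: directly above it, Yosef, Xin; then Sam, Mina, Ava, Dax, Nora; then Lior, Aiko, Yara, Hugo.
That covers every other element, and nothing is given below Esme, so Esme is the lowest age.

Esme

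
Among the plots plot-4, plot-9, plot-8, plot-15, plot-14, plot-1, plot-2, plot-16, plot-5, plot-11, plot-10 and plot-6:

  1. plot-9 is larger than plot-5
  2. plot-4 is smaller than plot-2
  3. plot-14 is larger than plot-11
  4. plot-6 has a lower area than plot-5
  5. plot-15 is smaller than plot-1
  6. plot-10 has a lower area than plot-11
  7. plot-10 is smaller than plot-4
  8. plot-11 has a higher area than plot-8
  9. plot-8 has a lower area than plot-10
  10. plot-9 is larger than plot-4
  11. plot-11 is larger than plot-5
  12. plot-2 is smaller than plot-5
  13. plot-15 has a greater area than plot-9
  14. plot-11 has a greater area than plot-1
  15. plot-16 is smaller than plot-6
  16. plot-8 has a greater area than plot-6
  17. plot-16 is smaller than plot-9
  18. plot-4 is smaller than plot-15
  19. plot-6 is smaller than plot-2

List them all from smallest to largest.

Nothing is placed below plot-16, so it is least; from there plot-16 < plot-6; plot-6 < plot-8; plot-8 < plot-10; plot-10 < plot-4; plot-4 < plot-2; plot-2 < plot-5; plot-5 < plot-9; plot-9 < plot-15; plot-15 < plot-1; plot-1 < plot-11; plot-11 < plot-14, each given directly.

plot-16 < plot-6 < plot-8 < plot-10 < plot-4 < plot-2 < plot-5 < plot-9 < plot-15 < plot-1 < plot-11 < plot-14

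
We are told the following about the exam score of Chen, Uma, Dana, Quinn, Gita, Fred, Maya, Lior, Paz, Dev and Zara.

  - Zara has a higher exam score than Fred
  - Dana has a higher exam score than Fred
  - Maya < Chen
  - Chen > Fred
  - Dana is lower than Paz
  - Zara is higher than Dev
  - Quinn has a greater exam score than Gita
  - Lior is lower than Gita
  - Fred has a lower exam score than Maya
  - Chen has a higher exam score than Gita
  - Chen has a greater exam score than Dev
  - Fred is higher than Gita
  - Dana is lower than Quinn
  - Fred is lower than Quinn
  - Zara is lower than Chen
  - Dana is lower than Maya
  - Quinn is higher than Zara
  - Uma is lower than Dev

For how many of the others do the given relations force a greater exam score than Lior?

8

From Lior the given relations immediately reach Gita.
From those, Fred, Quinn, Chen — 4 in total.
From those, Dana, Zara, Maya — 7 in total.
From those, Paz — 8 in total.
No other element is forced above Lior by the given relations, so the count is 8.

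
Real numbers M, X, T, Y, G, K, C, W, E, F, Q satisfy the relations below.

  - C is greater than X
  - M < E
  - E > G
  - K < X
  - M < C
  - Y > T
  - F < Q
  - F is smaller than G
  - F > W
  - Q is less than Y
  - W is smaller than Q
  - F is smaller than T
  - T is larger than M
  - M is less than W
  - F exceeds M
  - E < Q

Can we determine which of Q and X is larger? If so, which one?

undetermined

Following every chain through X: above X we get C; below X we get K.
Q is not reached, and no chain runs the other way from Q to X.
So the given relations leave the order of X and Q undetermined.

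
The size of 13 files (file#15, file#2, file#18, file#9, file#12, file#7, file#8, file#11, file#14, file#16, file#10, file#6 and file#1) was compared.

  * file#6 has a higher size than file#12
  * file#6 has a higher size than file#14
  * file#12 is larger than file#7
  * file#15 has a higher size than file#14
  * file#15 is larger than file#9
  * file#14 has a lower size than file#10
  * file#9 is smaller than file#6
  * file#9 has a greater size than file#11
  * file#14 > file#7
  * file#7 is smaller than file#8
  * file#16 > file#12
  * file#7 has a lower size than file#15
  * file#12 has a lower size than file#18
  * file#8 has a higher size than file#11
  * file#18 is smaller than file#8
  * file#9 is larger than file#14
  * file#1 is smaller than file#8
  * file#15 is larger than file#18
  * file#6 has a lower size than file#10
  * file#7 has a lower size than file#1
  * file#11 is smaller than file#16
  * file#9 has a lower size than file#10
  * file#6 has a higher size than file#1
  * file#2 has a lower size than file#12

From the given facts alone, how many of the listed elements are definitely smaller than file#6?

From file#6 the given relations immediately reach file#1, file#12, file#14, file#9.
From those, file#2, file#7, file#11 — 7 in total.
Nothing else is reachable below file#6; 7 in all.

7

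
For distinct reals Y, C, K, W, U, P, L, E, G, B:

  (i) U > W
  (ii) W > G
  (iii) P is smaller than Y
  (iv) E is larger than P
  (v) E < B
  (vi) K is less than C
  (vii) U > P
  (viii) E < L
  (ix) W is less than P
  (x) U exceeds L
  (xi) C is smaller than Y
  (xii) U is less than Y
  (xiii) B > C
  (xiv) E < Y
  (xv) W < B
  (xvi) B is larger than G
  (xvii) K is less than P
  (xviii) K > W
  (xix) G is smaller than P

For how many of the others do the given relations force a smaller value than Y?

8

The elements the relations force below Y are G, W, K, P, E, C, L, U — no chain reaches any other.
That is 8.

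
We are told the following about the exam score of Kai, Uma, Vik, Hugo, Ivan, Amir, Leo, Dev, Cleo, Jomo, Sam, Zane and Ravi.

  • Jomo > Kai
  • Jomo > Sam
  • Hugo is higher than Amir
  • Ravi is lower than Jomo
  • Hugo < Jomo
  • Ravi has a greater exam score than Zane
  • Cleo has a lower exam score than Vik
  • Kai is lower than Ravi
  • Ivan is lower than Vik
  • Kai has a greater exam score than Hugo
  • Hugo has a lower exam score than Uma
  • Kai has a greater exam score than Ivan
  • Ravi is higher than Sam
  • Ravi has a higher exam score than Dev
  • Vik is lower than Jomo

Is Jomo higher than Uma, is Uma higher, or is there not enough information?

Following every chain through Jomo: below Jomo we get Dev, Amir, Sam, Hugo, Cleo, Ivan, Vik, Kai, Zane, Ravi.
Uma is not reached, and no chain runs the other way from Uma to Jomo.
So the given relations leave the order of Jomo and Uma undetermined.

undetermined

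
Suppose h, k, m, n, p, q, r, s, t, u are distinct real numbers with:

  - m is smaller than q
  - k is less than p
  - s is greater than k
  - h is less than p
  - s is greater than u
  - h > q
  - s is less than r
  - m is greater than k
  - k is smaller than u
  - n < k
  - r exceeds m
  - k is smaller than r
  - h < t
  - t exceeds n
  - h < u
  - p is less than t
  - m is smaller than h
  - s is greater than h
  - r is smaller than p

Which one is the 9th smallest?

The consecutive relations fix a unique order: n < k < m < q < h < u < s < r < p < t.
The 9th smallest is p.

p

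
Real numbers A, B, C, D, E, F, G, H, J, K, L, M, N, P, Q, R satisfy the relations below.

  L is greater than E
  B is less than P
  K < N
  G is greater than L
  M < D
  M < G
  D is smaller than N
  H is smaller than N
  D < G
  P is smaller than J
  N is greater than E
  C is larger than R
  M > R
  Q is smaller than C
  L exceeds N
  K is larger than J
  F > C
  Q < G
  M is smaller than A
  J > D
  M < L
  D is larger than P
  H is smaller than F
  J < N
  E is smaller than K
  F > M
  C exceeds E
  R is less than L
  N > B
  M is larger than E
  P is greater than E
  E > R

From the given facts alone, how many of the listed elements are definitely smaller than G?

From G the given relations immediately reach Q, M, D, L.
From those, R, E, P, N — 8 in total.
From those, B, J, K, H — 12 in total.
Nothing else is reachable below G; 12 in all.

12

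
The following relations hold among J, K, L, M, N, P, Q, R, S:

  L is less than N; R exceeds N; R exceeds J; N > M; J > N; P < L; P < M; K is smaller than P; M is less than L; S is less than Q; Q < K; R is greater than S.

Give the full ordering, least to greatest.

Nothing is placed below S, so it is least; from there S < Q; Q < K; K < P; P < M; M < L; L < N; N < J; J < R, each given directly.

S < Q < K < P < M < L < N < J < R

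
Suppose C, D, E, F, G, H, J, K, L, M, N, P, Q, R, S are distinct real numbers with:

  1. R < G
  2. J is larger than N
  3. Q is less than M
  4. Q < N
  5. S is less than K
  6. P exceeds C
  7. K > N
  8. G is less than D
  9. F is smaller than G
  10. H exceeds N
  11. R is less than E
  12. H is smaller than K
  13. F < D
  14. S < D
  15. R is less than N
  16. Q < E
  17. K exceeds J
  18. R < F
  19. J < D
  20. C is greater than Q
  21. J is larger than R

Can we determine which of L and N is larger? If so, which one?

undetermined

Following every chain through N: above N we get H, J, K, D; below N we get Q, R.
L is not reached, and no chain runs the other way from L to N.
So the given relations leave the order of N and L undetermined.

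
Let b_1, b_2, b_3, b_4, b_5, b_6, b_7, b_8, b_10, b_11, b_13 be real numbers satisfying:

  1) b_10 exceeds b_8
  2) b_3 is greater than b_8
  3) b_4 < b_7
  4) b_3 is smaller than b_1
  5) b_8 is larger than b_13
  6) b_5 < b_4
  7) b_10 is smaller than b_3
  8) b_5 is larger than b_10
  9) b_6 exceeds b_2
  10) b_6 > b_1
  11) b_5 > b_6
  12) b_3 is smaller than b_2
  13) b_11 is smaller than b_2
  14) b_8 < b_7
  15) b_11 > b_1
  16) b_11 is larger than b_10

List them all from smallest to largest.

Nothing is placed below b_13, so it is least; from there b_13 < b_8; b_8 < b_10; b_10 < b_3; b_3 < b_1; b_1 < b_11; b_11 < b_2; b_2 < b_6; b_6 < b_5; b_5 < b_4; b_4 < b_7, each given directly.

b_13 < b_8 < b_10 < b_3 < b_1 < b_11 < b_2 < b_6 < b_5 < b_4 < b_7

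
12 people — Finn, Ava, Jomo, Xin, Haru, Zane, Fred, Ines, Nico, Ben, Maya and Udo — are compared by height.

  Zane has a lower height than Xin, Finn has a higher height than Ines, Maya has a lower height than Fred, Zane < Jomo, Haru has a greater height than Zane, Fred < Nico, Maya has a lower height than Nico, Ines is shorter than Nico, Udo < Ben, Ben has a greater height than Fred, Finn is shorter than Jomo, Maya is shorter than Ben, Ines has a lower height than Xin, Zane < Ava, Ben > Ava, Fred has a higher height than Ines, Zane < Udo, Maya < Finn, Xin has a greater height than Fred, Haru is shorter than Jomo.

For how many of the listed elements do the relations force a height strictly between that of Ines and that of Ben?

The relations place Ines below Ben. An element lies strictly between them when it is forced above Ines and also forced below Ben.
Above Ines: {Fred, Nico, Finn, Xin, Jomo}. Below Ben: {Maya, Fred, Zane, Ava, Udo}.
Intersection: {Fred} — 1.

1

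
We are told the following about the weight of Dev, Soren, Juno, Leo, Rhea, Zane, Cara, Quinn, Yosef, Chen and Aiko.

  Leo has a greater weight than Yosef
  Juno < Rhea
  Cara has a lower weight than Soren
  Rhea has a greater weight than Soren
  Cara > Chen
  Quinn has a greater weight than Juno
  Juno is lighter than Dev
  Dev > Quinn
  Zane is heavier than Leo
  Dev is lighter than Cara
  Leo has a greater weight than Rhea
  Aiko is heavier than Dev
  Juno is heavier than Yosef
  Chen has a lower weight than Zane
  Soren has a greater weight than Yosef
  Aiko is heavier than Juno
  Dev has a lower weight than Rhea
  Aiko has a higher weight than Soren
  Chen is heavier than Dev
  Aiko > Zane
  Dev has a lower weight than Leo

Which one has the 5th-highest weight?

Chaining the given pairs: Yosef < Juno < Quinn < Dev < Chen < Cara < Soren < Rhea < Leo < Zane < Aiko.
The 5th largest is Soren.

Soren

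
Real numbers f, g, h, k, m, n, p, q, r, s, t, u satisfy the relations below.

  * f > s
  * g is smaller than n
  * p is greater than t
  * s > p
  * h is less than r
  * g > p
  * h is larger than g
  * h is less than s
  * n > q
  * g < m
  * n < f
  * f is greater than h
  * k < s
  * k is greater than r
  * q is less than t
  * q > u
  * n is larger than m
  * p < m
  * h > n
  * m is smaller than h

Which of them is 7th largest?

m

Piecing the relations together gives one ordering: u < q < t < p < g < m < n < h < r < k < s < f.
The 7th largest is m.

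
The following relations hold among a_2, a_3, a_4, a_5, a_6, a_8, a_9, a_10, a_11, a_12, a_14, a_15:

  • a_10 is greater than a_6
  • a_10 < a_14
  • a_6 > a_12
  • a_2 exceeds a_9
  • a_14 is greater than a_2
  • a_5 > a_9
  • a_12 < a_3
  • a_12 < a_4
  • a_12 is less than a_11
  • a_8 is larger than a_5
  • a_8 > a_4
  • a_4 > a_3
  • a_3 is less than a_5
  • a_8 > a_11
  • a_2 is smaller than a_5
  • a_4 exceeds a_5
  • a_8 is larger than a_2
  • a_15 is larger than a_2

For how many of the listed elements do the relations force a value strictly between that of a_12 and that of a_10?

The relations place a_12 below a_10. An element lies strictly between them when it is forced above a_12 and also forced below a_10.
Above a_12: {a_3, a_6, a_5, a_11, a_4, a_8, a_14}. Below a_10: {a_6}.
Intersection: {a_6} — 1.

1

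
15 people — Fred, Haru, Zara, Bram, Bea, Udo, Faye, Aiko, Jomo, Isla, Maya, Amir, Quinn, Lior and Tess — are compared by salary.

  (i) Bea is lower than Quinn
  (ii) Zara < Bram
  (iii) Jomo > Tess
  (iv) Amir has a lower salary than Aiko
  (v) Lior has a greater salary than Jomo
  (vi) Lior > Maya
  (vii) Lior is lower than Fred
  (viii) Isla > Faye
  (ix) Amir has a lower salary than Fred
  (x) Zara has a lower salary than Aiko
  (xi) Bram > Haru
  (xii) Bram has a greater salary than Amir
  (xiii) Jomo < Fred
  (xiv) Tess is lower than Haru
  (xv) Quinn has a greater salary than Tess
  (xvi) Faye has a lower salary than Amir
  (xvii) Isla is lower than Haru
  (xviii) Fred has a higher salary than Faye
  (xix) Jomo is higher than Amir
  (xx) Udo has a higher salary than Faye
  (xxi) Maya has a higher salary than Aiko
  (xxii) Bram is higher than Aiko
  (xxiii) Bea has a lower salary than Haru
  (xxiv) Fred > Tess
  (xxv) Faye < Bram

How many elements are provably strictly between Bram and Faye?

The relations place Faye below Bram. An element lies strictly between them when it is forced above Faye and also forced below Bram.
Above Faye: {Amir, Jomo, Aiko, Maya, Udo, Lior, Isla, Fred, Haru}. Below Bram: {Tess, Zara, Amir, Bea, Aiko, Isla, Haru}.
Intersection: {Amir, Aiko, Isla, Haru} — 4.

4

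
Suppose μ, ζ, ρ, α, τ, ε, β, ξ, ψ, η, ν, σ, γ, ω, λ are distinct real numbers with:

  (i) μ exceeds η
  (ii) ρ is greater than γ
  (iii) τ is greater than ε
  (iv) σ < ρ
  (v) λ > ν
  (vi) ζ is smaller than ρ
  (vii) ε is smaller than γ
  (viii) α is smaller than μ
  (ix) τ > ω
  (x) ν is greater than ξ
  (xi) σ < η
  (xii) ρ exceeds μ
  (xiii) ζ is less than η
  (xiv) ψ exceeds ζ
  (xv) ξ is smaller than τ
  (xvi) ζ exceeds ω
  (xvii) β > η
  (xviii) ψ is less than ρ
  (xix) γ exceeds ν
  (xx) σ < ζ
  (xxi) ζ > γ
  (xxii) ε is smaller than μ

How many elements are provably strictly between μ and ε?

3

The relations place ε below μ. An element lies strictly between them when it is forced above ε and also forced below μ.
Above ε: {τ, γ, ζ, η, β, ψ, ρ}. Below μ: {ω, σ, α, ξ, ν, γ, ζ, η}.
Intersection: {γ, ζ, η} — 3.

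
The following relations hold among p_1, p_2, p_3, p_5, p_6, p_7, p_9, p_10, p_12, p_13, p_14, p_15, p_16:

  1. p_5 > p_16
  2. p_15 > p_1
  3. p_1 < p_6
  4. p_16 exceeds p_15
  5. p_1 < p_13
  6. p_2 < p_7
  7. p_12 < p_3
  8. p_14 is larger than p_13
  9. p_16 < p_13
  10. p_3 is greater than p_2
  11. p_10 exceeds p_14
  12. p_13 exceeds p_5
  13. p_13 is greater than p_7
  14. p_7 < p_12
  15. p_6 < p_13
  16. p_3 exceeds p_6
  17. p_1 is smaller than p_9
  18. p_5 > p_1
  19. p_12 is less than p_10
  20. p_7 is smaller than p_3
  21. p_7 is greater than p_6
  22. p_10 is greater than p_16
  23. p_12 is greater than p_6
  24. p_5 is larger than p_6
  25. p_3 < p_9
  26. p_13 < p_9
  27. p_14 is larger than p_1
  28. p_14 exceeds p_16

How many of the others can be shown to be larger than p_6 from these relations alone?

The elements the relations force above p_6 are p_5, p_7, p_12, p_3, p_13, p_14, p_10, p_9 — no chain reaches any other.
That is 8.

8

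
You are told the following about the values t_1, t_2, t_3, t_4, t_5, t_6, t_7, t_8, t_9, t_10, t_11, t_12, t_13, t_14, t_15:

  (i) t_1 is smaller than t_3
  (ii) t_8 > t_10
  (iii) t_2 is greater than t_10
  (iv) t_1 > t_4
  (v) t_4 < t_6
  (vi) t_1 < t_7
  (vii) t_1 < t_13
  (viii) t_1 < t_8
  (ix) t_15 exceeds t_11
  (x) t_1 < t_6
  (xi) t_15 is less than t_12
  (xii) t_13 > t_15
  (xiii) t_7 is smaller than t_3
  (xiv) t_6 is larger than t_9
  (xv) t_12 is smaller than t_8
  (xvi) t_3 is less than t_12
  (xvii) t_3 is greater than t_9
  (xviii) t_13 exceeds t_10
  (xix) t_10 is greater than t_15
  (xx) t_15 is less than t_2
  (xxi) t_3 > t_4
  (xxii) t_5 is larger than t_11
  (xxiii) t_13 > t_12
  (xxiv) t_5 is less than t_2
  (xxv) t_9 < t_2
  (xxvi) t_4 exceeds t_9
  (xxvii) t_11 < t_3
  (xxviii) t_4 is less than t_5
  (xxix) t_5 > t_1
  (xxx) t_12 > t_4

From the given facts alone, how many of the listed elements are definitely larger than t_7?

Directly above t_7: t_3.
One step further: t_12 (2 so far).
One step further: t_13, t_8 (4 so far).
Nothing else is reachable above t_7; 4 in all.

4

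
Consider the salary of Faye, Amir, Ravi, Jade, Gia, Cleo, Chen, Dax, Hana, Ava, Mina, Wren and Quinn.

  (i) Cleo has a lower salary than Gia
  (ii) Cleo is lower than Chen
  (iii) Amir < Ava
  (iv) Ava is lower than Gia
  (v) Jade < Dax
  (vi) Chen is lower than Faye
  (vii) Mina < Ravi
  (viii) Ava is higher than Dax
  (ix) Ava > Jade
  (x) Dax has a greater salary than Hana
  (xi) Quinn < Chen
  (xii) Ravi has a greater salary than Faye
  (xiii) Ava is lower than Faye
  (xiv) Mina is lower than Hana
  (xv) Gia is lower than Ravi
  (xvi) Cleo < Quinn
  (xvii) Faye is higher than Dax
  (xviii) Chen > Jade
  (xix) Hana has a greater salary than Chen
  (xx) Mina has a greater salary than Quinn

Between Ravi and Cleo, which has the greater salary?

Ravi

Cleo < Quinn and Quinn < Chen give Cleo < Chen.
Then Chen < Hana extends the chain to Hana.
With Hana < Dax: Cleo < Quinn < Chen < Hana < Dax.
Then Dax < Ava extends the chain to Ava.
With Ava < Faye: Cleo < Quinn < Chen < Hana < Dax < Ava < Faye.
With Faye < Ravi: Cleo < Quinn < Chen < Hana < Dax < Ava < Faye < Ravi.
So Cleo < Ravi; Ravi is the higher of the two.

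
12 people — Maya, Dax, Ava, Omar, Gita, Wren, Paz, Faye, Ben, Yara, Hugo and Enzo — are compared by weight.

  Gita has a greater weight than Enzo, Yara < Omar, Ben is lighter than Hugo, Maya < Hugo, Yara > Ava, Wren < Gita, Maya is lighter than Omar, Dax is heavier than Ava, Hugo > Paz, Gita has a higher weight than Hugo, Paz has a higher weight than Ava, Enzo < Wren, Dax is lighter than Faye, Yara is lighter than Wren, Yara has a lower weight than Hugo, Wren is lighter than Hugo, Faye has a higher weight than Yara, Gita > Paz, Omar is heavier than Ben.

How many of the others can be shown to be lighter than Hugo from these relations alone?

7

Directly below Hugo: Maya, Yara, Wren, Ben, Paz.
One step further: Enzo, Ava (7 so far).
Nothing else is reachable below Hugo; 7 in all.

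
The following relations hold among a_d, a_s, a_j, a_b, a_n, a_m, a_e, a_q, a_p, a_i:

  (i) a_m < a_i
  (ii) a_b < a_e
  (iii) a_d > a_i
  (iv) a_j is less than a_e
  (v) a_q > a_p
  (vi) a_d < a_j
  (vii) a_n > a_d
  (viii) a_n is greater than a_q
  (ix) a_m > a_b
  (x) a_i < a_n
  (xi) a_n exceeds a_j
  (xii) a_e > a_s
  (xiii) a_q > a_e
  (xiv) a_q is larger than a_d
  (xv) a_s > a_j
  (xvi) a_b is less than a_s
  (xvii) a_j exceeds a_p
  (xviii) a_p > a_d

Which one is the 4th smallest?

a_d

Chaining the given pairs: a_b < a_m < a_i < a_d < a_p < a_j < a_s < a_e < a_q < a_n.
The 4th smallest is a_d.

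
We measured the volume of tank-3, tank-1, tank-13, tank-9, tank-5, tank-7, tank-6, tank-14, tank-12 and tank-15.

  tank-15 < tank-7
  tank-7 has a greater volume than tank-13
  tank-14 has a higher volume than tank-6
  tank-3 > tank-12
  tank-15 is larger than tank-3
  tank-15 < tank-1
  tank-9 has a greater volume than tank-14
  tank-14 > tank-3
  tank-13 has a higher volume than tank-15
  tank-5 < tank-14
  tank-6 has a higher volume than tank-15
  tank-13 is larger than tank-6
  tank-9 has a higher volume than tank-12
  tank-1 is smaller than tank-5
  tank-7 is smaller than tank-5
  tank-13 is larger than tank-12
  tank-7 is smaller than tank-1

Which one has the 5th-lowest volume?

tank-13

Chaining the given pairs: tank-12 < tank-3 < tank-15 < tank-6 < tank-13 < tank-7 < tank-1 < tank-5 < tank-14 < tank-9.
The 5th smallest is tank-13.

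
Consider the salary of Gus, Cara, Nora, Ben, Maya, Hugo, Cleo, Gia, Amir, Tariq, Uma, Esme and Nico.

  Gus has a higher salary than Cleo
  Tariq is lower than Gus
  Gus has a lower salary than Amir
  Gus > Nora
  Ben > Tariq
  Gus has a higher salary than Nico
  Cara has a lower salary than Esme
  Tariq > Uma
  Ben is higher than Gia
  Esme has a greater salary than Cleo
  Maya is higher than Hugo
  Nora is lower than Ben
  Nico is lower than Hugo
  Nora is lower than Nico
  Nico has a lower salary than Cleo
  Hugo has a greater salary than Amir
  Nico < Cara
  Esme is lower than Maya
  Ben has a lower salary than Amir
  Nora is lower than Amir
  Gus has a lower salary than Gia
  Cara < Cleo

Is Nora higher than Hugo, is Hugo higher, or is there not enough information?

Nora < Nico and Nico < Cara give Nora < Cara.
With Cara < Cleo: Nora < Nico < Cara < Cleo.
With Cleo < Gus: Nora < Nico < Cara < Cleo < Gus.
Then Gus < Gia extends the chain to Gia.
Then Gia < Ben extends the chain to Ben.
With Ben < Amir: Nora < Nico < Cara < Cleo < Gus < Gia < Ben < Amir.
With Amir < Hugo: Nora < Nico < Cara < Cleo < Gus < Gia < Ben < Amir < Hugo.
So Hugo is higher.

Hugo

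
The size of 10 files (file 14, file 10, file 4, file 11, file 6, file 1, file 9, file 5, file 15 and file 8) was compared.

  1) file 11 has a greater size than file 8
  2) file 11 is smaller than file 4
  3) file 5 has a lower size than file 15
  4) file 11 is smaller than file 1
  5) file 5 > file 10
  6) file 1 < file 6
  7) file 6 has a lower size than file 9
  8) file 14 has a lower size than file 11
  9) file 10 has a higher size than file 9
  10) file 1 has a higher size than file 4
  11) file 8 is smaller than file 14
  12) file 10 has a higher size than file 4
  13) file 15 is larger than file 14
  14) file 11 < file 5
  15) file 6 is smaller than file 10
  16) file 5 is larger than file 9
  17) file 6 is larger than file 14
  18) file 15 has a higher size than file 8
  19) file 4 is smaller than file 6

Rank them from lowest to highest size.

file 8 < file 14 < file 11 < file 4 < file 1 < file 6 < file 9 < file 10 < file 5 < file 15

Each adjacent pair is fixed by a given relation: file 8 < file 14; file 14 < file 11; file 11 < file 4; file 4 < file 1; file 1 < file 6; file 6 < file 9; file 9 < file 10; file 10 < file 5; file 5 < file 15. Chaining them end to end gives the full order.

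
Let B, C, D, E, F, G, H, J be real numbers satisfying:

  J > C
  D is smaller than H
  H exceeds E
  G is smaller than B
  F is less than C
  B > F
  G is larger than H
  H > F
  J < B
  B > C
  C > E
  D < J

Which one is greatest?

B

Chaining downward from B: directly below it, F, C, G, J; then D, E, H.
That covers every other element, and nothing is given above B, so B is the greatest.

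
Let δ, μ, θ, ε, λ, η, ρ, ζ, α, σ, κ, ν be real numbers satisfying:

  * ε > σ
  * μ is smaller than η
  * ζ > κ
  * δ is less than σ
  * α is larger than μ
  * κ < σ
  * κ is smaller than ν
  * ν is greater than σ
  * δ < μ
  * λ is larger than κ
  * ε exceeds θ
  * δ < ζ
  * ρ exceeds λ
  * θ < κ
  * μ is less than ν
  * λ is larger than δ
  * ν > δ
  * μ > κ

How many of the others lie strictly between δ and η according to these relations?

1

The relations place δ below η. An element lies strictly between them when it is forced above δ and also forced below η.
Above δ: {λ, ρ, μ, σ, ν, ε, α, ζ}. Below η: {θ, κ, μ}.
Intersection: {μ} — 1.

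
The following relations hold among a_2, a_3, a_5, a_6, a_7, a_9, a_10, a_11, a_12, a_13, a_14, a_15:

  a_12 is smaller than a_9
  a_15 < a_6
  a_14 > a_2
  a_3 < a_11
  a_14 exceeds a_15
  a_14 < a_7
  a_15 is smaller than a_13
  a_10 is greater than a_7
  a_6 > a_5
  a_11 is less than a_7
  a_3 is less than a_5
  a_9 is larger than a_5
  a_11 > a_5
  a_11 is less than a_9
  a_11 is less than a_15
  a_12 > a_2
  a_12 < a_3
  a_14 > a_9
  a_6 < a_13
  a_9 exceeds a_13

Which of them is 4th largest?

a_9

The consecutive relations fix a unique order: a_2 < a_12 < a_3 < a_5 < a_11 < a_15 < a_6 < a_13 < a_9 < a_14 < a_7 < a_10.
The 4th largest is a_9.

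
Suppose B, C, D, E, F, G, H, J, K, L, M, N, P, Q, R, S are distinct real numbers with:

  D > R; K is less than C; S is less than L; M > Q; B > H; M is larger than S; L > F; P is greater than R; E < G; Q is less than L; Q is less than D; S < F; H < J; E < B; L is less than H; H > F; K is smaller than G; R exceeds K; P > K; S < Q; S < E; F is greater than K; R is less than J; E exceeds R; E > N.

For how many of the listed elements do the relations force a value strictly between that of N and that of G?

1

The relations place N below G. An element lies strictly between them when it is forced above N and also forced below G.
Above N: {E, B}. Below G: {K, S, R, E}.
Intersection: {E} — 1.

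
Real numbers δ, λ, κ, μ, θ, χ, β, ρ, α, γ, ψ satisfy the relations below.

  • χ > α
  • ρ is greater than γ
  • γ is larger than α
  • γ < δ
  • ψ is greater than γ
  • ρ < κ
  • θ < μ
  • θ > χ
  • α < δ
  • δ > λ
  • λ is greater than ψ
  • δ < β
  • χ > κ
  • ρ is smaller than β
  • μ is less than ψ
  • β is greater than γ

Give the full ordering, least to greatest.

Nothing is placed below α, so it is least; from there α < γ; γ < ρ; ρ < κ; κ < χ; χ < θ; θ < μ; μ < ψ; ψ < λ; λ < δ; δ < β, each given directly.

α < γ < ρ < κ < χ < θ < μ < ψ < λ < δ < β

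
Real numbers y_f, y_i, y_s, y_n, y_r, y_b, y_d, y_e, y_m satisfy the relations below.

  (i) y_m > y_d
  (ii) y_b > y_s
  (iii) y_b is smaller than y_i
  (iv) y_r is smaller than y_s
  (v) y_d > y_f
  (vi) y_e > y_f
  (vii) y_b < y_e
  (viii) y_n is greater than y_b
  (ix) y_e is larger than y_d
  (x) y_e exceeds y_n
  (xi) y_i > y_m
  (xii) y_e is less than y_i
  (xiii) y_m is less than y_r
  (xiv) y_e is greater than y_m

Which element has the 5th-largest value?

y_s

Piecing the relations together gives one ordering: y_f < y_d < y_m < y_r < y_s < y_b < y_n < y_e < y_i.
Counting 5 from the largest end gives y_s.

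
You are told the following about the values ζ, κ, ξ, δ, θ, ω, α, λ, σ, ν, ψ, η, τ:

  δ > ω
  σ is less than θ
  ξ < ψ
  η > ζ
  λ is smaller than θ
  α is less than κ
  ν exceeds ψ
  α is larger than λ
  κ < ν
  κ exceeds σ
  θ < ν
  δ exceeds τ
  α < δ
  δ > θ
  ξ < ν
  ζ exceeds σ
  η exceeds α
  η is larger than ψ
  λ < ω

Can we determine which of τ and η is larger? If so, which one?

undetermined

Following every chain through τ: above τ we get δ.
η is not reached, and no chain runs the other way from η to τ.
So the given relations leave the order of τ and η undetermined.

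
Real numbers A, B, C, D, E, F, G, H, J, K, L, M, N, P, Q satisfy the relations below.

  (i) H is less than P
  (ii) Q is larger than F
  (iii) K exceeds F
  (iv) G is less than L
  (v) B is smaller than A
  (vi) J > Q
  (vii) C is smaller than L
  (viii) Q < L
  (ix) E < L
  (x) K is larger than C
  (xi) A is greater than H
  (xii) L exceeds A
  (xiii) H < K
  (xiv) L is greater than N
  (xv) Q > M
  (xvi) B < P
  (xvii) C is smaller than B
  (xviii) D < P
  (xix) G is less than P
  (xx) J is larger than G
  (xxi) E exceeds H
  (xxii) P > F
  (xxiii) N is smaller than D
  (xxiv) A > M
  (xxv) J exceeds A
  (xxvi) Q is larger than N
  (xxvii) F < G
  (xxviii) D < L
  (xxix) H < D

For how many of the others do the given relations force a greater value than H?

The elements the relations force above H are D, E, P, A, J, K, L — no chain reaches any other.
That is 7.

7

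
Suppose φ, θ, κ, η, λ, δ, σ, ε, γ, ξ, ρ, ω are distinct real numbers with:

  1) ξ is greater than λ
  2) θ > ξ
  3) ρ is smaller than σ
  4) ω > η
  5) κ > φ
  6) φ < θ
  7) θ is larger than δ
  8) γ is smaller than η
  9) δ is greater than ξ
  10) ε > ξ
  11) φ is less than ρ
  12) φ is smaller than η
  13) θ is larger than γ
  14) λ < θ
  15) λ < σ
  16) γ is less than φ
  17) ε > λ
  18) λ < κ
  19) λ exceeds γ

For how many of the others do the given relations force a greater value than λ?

Directly above λ: ξ, ε, κ, σ, θ.
One step further: δ (6 so far).
Nothing else is reachable above λ; 6 in all.

6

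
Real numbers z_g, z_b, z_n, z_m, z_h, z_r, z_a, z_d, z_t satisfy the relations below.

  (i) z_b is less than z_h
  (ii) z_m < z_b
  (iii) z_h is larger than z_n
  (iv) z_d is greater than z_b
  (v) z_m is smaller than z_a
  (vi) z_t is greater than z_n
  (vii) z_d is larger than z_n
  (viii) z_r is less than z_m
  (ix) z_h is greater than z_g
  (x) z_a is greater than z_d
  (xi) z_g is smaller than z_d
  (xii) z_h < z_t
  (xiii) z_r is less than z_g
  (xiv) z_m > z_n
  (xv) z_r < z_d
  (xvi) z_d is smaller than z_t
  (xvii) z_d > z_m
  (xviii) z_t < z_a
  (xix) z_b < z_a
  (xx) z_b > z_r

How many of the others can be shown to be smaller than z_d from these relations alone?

The elements the relations force below z_d are z_r, z_n, z_m, z_g, z_b — no chain reaches any other.
That is 5.

5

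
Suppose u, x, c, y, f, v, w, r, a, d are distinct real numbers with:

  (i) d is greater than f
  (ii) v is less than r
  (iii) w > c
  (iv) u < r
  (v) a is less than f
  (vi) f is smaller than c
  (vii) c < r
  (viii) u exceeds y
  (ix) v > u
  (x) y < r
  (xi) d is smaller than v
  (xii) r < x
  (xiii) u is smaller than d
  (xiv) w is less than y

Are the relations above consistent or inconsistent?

consistent

The single ordering a < f < c < w < y < u < d < v < r < x satisfies every listed relation, so no contradiction arises.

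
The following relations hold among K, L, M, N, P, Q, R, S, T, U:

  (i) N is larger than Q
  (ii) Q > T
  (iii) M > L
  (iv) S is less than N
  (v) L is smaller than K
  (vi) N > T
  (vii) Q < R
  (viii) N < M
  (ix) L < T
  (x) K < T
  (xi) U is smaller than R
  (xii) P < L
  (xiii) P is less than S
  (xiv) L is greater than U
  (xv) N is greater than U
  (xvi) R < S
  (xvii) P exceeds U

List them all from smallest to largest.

The consecutive links are each given: U < P; P < L; L < K; K < T; T < Q; Q < R; R < S; S < N; N < M.

U < P < L < K < T < Q < R < S < N < M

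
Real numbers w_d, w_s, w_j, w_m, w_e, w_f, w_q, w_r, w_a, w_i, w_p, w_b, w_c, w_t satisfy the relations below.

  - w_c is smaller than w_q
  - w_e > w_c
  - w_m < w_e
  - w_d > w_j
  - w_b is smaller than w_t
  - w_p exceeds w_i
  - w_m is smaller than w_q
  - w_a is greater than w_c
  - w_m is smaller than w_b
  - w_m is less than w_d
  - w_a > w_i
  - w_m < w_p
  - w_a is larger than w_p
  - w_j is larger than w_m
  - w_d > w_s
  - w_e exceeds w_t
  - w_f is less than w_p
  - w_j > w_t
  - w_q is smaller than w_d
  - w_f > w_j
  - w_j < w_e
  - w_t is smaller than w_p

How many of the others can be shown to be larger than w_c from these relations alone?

4

From w_c the given relations immediately reach w_q, w_e, w_a.
From those, w_d — 4 in total.
No other element is forced above w_c by the given relations, so the count is 4.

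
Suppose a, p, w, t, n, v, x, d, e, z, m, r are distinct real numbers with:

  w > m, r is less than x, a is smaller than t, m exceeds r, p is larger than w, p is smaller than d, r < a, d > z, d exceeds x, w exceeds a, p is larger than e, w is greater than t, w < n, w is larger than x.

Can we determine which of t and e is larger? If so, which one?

undetermined

Following every chain through e: above e we get p, d.
t is not reached, and no chain runs the other way from t to e.
So the given relations leave the order of e and t undetermined.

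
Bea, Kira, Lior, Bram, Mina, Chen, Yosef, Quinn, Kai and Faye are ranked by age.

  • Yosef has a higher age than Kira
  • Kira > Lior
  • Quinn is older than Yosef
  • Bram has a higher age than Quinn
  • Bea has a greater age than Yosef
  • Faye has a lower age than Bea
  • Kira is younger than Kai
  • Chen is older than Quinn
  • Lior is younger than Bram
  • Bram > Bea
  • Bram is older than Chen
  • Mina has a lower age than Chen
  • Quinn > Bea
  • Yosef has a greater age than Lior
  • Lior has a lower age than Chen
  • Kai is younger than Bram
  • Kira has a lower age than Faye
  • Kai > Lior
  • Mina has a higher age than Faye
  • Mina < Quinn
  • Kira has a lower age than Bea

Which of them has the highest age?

Lior is not greatest since Lior < Yosef; Kira is not greatest since Kira < Kai; Yosef is not greatest since Yosef < Bea; Faye is not greatest since Faye < Bea; Bea is not greatest since Bea < Bram; Mina is not greatest since Mina < Quinn; Kai is not greatest since Kai < Bram; Quinn is not greatest since Quinn < Bram; Chen is not greatest since Chen < Bram.
Only Bram has nothing above it, so Bram is the highest age.

Bram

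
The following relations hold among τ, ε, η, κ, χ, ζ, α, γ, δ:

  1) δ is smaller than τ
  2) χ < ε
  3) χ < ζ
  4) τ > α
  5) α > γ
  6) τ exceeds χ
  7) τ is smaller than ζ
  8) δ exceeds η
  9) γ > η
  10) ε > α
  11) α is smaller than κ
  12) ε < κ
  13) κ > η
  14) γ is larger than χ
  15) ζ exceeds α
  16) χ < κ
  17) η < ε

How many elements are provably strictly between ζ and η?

Chaining upward from η reaches: γ, δ, α, ε, κ, τ.
Chaining downward from ζ reaches: χ, γ, δ, α, τ.
Strictly between η and ζ are those in both lists: γ, δ, α, τ — 4 elements.

4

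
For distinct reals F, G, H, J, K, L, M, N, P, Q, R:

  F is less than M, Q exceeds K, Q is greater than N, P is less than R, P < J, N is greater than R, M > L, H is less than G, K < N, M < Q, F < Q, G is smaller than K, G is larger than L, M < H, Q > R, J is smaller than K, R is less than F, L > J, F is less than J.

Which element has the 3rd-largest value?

Chaining the given pairs: P < R < F < J < L < M < H < G < K < N < Q.
Counting 3 from the largest end gives K.

K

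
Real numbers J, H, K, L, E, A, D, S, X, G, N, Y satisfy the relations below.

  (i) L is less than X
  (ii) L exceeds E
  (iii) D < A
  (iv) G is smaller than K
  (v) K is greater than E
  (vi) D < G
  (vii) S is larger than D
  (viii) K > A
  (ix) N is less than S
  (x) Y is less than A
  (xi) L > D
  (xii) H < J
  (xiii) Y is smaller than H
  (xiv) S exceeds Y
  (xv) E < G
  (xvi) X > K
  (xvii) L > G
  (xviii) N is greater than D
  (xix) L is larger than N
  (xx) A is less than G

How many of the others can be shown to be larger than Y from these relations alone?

From Y the given relations immediately reach A, H, S.
From those, G, J, K — 6 in total.
From those, L, X — 8 in total.
No other element is forced above Y by the given relations, so the count is 8.

8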